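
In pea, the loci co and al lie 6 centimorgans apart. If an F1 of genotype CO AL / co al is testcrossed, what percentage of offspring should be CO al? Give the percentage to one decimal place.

A map distance of 6 centimorgans corresponds to a recombination frequency of 0.060.
The F1 is CO AL / co al, so CO al is a recombinant gamete class with expected frequency r/2 = 0.060/2 = 0.0300.
That is 0.0300 = 3.0% of the progeny.

3.0%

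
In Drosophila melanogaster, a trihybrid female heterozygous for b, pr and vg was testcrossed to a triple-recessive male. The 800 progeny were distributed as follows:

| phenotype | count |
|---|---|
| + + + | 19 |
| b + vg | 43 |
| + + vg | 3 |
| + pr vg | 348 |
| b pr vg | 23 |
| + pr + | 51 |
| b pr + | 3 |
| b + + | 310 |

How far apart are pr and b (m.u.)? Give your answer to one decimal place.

6.0 m.u.

The two most frequent reciprocal classes, + pr vg and b + +, are the parental types, so the F1 was + pr vg / b + +.
The two rarest classes, + + vg and b pr +, are the double crossovers. Comparing them with the parentals, only the pr allele has switched, so pr is the middle locus and the order is b – pr – vg.
Crossovers in the b–pr interval produce the single-crossover classes b pr vg and + + + (23 + 19 = 42) plus the double crossovers (6).
RF(b–pr) = (42 + 6) / 800 = 48/800 = 0.0600 → 6.0 m.u.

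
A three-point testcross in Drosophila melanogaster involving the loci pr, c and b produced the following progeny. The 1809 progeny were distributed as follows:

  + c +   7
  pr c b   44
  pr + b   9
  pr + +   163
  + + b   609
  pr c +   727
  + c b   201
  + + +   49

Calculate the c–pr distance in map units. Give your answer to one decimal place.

21.0 map units

The two most frequent reciprocal classes, + + b and pr c +, are the parental types, so the F1 was + + b / pr c +.
The two rarest classes, pr + b and + c +, are the double crossovers. Comparing them with the parentals, only the pr allele has switched, so pr is the middle locus and the order is b – pr – c.
Crossovers in the pr–c interval produce the single-crossover classes + c b and pr + + (201 + 163 = 364) plus the double crossovers (16).
RF(pr–c) = (364 + 16) / 1809 = 380/1809 = 0.2101 → 21.0 map units.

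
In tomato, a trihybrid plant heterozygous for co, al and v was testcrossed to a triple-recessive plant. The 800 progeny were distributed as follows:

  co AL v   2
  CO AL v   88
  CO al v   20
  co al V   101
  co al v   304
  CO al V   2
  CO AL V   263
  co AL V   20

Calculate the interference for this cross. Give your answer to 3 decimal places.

The two most frequent reciprocal classes, co al v and CO AL V, are the parental types, so the F1 was co al v / CO AL V.
The two rarest classes, co AL v and CO al V, are the double crossovers. Comparing them with the parentals, only the al allele has switched, so al is the middle locus and the order is co – al – v.
co–al: (40 + 4)/800 = 0.0550; al–v: (189 + 4)/800 = 0.2412.
Expected DCO frequency = 0.0550 × 0.2412 ≈ 0.01327; observed = 4/800 ≈ 0.00500.
Coefficient of coincidence = 0.00500/0.01327 ≈ 0.377; interference = 1 − 0.377 = 0.623.

0.623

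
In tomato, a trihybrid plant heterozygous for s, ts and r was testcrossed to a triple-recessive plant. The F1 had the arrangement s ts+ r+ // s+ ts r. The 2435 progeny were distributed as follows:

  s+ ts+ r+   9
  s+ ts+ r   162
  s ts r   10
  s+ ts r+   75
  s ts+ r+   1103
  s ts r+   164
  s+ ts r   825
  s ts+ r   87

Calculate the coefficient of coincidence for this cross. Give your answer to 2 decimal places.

0.74

The two rarest classes, s+ ts+ r+ and s ts r, are the double crossovers. Comparing them with the parentals, only the s allele has switched, so s is the middle locus and the order is ts – s – r.
ts–s: (326 + 19)/2435 = 0.1417; s–r: (162 + 19)/2435 = 0.0743.
Expected DCO frequency = 0.1417 × 0.0743 ≈ 0.01053; observed = 19/2435 ≈ 0.00780.
Coefficient of coincidence = 0.00780/0.01053 ≈ 0.74.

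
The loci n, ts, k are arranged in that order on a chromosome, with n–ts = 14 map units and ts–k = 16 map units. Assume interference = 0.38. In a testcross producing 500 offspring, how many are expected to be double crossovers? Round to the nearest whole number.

7

Map distances give recombination frequencies of 0.140 and 0.160 for the two intervals.
With interference 0.38 (so coincidence = 0.62), expected double-crossover frequency = 0.140 × 0.160 × 0.62 = 0.01389.
Expected number = 0.01389 × 500 = 6.94 ≈ 7.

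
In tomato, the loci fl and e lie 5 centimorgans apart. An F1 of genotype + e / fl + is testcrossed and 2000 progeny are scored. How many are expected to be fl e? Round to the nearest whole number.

50

A map distance of 5 centimorgans corresponds to a recombination frequency of 0.050.
The F1 is + e / fl +, so fl e is a recombinant gamete class with expected frequency r/2 = 0.050/2 = 0.0250.
Expected number = 0.0250 × 2000 = 50.00 ≈ 50.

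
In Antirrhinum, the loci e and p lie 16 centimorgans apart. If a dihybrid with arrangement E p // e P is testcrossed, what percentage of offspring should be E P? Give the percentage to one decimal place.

8.0%

A map distance of 16 centimorgans corresponds to a recombination frequency of 0.160.
The F1 is E p / e P, so E P is a recombinant gamete class with expected frequency r/2 = 0.160/2 = 0.0800.
That is 0.0800 = 8.0% of the progeny.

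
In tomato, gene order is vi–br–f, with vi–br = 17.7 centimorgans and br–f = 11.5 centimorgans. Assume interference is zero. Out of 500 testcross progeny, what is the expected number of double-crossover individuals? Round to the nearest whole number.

10

Map distances give recombination frequencies of 0.177 and 0.115 for the two intervals.
With no interference, expected double-crossover frequency = 0.177 × 0.115 = 0.02035.
Expected number = 0.02035 × 500 = 10.18 ≈ 10.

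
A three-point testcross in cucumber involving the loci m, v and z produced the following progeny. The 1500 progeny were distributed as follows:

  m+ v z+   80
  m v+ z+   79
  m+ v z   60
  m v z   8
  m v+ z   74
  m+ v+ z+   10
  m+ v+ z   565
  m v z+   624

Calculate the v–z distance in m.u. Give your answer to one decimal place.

10.5 m.u.

The two most frequent reciprocal classes, m+ v+ z and m v z+, are the parental types, so the F1 was m+ v+ z / m v z+.
The two rarest classes, m+ v+ z+ and m v z, are the double crossovers. Comparing them with the parentals, only the z allele has switched, so z is the middle locus and the order is m – z – v.
Crossovers in the z–v interval produce the single-crossover classes m+ v z and m v+ z+ (60 + 79 = 139) plus the double crossovers (18).
RF(z–v) = (139 + 18) / 1500 = 157/1500 = 0.1047 → 10.5 m.u.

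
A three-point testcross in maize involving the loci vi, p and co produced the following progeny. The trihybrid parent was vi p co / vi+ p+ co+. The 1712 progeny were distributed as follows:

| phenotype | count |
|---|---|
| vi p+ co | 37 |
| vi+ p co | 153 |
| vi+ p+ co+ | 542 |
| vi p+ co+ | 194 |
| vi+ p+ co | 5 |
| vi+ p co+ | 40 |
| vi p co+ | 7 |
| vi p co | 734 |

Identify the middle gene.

co

The two rarest classes, vi p co+ and vi+ p+ co, are the double crossovers. Comparing them with the parentals, only the co allele has switched, so co is the middle locus and the order is p – co – vi.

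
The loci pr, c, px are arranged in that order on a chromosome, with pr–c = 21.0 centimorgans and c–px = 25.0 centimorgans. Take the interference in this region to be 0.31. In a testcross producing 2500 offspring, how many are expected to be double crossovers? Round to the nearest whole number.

Map distances give recombination frequencies of 0.210 and 0.250 for the two intervals.
With interference 0.31 (so coincidence = 0.69), expected double-crossover frequency = 0.210 × 0.250 × 0.69 = 0.03622.
Expected number = 0.03622 × 2500 = 90.56 ≈ 91.

91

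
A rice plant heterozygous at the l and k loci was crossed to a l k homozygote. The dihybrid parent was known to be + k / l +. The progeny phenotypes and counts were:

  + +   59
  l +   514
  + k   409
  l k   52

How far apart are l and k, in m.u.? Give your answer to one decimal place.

10.7 m.u.

The recombinant classes are + + and l k: 59 + 52 = 111.
Recombination frequency = 111/1034 = 0.1074 ≈ 10.7%, i.e. 10.7 m.u.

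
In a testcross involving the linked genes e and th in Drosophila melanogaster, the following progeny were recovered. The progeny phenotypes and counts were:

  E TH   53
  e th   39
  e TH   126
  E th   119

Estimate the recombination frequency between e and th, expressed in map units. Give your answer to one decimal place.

27.3 map units

The two most frequent classes, E th (119) and e TH (126), are the parental types, so the F1 was E th / e TH.
The recombinant classes are E TH and e th: 53 + 39 = 92.
Recombination frequency = 92/337 = 0.2730 ≈ 27.3%, i.e. 27.3 map units.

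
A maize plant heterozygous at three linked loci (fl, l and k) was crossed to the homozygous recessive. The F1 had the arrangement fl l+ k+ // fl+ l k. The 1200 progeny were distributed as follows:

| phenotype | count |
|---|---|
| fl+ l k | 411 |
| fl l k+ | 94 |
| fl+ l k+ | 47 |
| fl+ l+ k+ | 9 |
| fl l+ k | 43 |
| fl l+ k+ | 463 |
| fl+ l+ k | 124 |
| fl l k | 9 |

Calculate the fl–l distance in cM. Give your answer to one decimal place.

19.7 cM

The two rarest classes, fl+ l+ k+ and fl l k, are the double crossovers. Comparing them with the parentals, only the fl allele has switched, so fl is the middle locus and the order is l – fl – k.
Crossovers in the l–fl interval produce the single-crossover classes fl l k+ and fl+ l+ k (94 + 124 = 218) plus the double crossovers (18).
RF(l–fl) = (218 + 18) / 1200 = 236/1200 = 0.1967 → 19.7 cM.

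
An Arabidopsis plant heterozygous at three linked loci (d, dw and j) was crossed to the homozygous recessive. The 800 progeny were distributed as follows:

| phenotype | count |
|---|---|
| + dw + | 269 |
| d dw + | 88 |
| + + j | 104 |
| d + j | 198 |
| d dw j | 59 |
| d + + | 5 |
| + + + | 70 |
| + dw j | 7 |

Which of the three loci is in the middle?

j

The two most frequent reciprocal classes, d + j and + dw +, are the parental types, so the F1 was d + j / + dw +.
The two rarest classes, d + + and + dw j, are the double crossovers. Comparing them with the parentals, only the j allele has switched, so j is the middle locus and the order is d – j – dw.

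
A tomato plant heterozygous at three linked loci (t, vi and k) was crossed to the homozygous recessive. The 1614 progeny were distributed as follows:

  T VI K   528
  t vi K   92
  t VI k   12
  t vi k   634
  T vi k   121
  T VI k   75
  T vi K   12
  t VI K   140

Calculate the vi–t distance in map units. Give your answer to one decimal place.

17.7 map units

The two most frequent reciprocal classes, T VI K and t vi k, are the parental types, so the F1 was T VI K / t vi k.
The two rarest classes, T vi K and t VI k, are the double crossovers. Comparing them with the parentals, only the vi allele has switched, so vi is the middle locus and the order is t – vi – k.
Crossovers in the t–vi interval produce the single-crossover classes t VI K and T vi k (140 + 121 = 261) plus the double crossovers (24).
RF(t–vi) = (261 + 24) / 1614 = 285/1614 = 0.1766 → 17.7 map units.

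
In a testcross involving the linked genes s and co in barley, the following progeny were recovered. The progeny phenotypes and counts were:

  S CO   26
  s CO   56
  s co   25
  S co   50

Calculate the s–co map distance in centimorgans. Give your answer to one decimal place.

The two most frequent classes, S co (50) and s CO (56), are the parental types, so the F1 was S co / s CO.
The recombinant classes are S CO and s co: 26 + 25 = 51.
Recombination frequency = 51/157 = 0.3248 ≈ 32.5%, i.e. 32.5 centimorgans.

32.5 centimorgans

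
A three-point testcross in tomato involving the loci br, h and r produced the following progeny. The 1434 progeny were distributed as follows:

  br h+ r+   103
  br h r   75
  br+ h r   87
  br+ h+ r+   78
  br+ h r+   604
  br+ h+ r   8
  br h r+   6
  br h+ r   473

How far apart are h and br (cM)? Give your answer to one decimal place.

11.6 cM

The two most frequent reciprocal classes, br+ h r+ and br h+ r, are the parental types, so the F1 was br+ h r+ / br h+ r.
The two rarest classes, br h r+ and br+ h+ r, are the double crossovers. Comparing them with the parentals, only the br allele has switched, so br is the middle locus and the order is r – br – h.
Crossovers in the br–h interval produce the single-crossover classes br+ h+ r+ and br h r (78 + 75 = 153) plus the double crossovers (14).
RF(br–h) = (153 + 14) / 1434 = 167/1434 = 0.1165 → 11.6 cM.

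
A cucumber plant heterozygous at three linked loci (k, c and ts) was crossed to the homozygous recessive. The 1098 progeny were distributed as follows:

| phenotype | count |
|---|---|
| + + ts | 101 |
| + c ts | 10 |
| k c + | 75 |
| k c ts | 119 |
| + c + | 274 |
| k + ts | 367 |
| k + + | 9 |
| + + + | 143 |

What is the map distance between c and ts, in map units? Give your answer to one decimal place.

25.6 map units

The two most frequent reciprocal classes, + c + and k + ts, are the parental types, so the F1 was + c + / k + ts.
The two rarest classes, + c ts and k + +, are the double crossovers. Comparing them with the parentals, only the ts allele has switched, so ts is the middle locus and the order is c – ts – k.
Crossovers in the c–ts interval produce the single-crossover classes + + + and k c ts (143 + 119 = 262) plus the double crossovers (19).
RF(c–ts) = (262 + 19) / 1098 = 281/1098 = 0.2559 → 25.6 map units.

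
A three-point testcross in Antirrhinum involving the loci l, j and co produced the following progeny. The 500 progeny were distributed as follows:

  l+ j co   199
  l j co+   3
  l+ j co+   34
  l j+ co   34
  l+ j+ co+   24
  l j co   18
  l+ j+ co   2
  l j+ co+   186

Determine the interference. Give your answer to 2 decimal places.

The two most frequent reciprocal classes, l+ j co and l j+ co+, are the parental types, so the F1 was l+ j co / l j+ co+.
The two rarest classes, l+ j+ co and l j co+, are the double crossovers. Comparing them with the parentals, only the j allele has switched, so j is the middle locus and the order is l – j – co.
l–j: (42 + 5)/500 = 0.0940; j–co: (68 + 5)/500 = 0.1460.
Expected DCO frequency = 0.0940 × 0.1460 ≈ 0.01372; observed = 5/500 ≈ 0.01000.
Coefficient of coincidence = 0.01000/0.01372 ≈ 0.73; interference = 1 − 0.73 = 0.27.

0.27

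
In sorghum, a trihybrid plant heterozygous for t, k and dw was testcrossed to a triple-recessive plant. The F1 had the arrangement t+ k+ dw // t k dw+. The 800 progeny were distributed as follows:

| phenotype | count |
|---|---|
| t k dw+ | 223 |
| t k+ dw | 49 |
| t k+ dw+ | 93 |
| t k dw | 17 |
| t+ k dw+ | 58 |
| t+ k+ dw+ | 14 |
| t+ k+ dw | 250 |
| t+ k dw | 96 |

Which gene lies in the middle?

dw

The two rarest classes, t+ k+ dw+ and t k dw, are the double crossovers. Comparing them with the parentals, only the dw allele has switched, so dw is the middle locus and the order is k – dw – t.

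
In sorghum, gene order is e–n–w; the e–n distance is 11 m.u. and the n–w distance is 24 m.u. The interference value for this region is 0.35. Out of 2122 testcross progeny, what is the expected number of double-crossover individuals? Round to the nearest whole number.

Map distances give recombination frequencies of 0.110 and 0.240 for the two intervals.
With interference 0.35 (so coincidence = 0.65), expected double-crossover frequency = 0.110 × 0.240 × 0.65 = 0.01716.
Expected number = 0.01716 × 2122 = 36.41 ≈ 36.

36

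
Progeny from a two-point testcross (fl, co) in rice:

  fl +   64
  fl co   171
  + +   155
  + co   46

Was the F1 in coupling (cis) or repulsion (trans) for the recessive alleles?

The two most frequent classes are + + (155) and fl co (171); these are the parental (non-recombinant) types.
So the F1 carried + + on one chromosome and fl co on the other — the recessive alleles are on the same chromosome (cis / coupling).

cis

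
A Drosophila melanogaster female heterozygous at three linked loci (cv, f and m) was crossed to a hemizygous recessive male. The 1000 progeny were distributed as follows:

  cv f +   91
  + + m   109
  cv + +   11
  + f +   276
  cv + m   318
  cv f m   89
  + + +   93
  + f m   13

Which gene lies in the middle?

m

The two most frequent reciprocal classes, cv + m and + f +, are the parental types, so the F1 was cv + m / + f +.
The two rarest classes, cv + + and + f m, are the double crossovers. Comparing them with the parentals, only the m allele has switched, so m is the middle locus and the order is cv – m – f.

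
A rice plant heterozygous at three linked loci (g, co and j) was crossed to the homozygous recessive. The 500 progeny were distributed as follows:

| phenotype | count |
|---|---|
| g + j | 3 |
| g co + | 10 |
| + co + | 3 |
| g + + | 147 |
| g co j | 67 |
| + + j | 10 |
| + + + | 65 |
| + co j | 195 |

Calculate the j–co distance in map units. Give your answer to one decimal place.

The two most frequent reciprocal classes, g + + and + co j, are the parental types, so the F1 was g + + / + co j.
The two rarest classes, g + j and + co +, are the double crossovers. Comparing them with the parentals, only the j allele has switched, so j is the middle locus and the order is g – j – co.
Crossovers in the j–co interval produce the single-crossover classes g co + and + + j (10 + 10 = 20) plus the double crossovers (6).
RF(j–co) = (20 + 6) / 500 = 26/500 = 0.0520 → 5.2 map units.

5.2 map units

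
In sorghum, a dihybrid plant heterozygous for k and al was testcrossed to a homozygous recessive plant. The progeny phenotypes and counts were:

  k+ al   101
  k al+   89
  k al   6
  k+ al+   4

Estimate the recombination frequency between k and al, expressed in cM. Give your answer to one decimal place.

The two most frequent classes, k+ al (101) and k al+ (89), are the parental types, so the F1 was k+ al / k al+.
The recombinant classes are k+ al+ and k al: 4 + 6 = 10.
Recombination frequency = 10/200 = 0.0500 ≈ 5.0%, i.e. 5.0 cM.

5.0 cM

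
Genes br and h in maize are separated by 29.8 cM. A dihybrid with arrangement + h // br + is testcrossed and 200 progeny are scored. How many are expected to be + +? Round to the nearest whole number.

A map distance of 29.8 cM corresponds to a recombination frequency of 0.298.
The F1 is + h / br +, so + + is a recombinant gamete class with expected frequency r/2 = 0.298/2 = 0.1490.
Expected number = 0.1490 × 200 = 29.80 ≈ 30.

30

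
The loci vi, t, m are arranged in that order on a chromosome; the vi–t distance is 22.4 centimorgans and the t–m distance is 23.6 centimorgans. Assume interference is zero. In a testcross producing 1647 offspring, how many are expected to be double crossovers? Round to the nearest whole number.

87

Map distances give recombination frequencies of 0.224 and 0.236 for the two intervals.
With no interference, expected double-crossover frequency = 0.224 × 0.236 = 0.05286.
Expected number = 0.05286 × 1647 = 87.07 ≈ 87.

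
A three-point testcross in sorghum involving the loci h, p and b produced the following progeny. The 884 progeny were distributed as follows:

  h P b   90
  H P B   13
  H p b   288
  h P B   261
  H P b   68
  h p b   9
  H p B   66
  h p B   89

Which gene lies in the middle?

The two most frequent reciprocal classes, H p b and h P B, are the parental types, so the F1 was H p b / h P B.
The two rarest classes, h p b and H P B, are the double crossovers. Comparing them with the parentals, only the h allele has switched, so h is the middle locus and the order is b – h – p.

h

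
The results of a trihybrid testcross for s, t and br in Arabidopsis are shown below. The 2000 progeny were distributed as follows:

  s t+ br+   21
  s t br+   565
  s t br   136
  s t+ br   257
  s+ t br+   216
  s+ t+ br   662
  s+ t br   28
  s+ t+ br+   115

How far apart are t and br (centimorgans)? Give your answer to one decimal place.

The two most frequent reciprocal classes, s+ t+ br and s t br+, are the parental types, so the F1 was s+ t+ br / s t br+.
The two rarest classes, s+ t br and s t+ br+, are the double crossovers. Comparing them with the parentals, only the t allele has switched, so t is the middle locus and the order is s – t – br.
Crossovers in the t–br interval produce the single-crossover classes s+ t+ br+ and s t br (115 + 136 = 251) plus the double crossovers (49).
RF(t–br) = (251 + 49) / 2000 = 300/2000 = 0.1500 → 15.0 centimorgans.

15.0 centimorgans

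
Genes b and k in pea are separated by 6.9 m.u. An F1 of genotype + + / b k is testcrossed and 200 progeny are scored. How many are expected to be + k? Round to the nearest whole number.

A map distance of 6.9 m.u. corresponds to a recombination frequency of 0.069.
The F1 is + + / b k, so + k is a recombinant gamete class with expected frequency r/2 = 0.069/2 = 0.0345.
Expected number = 0.0345 × 200 = 6.90 ≈ 7.

7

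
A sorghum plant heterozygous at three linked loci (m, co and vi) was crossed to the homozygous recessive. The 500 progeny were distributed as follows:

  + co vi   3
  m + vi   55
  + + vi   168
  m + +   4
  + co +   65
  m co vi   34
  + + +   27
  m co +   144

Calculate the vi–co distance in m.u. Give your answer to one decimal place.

The two most frequent reciprocal classes, + + vi and m co +, are the parental types, so the F1 was + + vi / m co +.
The two rarest classes, + co vi and m + +, are the double crossovers. Comparing them with the parentals, only the co allele has switched, so co is the middle locus and the order is vi – co – m.
Crossovers in the vi–co interval produce the single-crossover classes + + + and m co vi (27 + 34 = 61) plus the double crossovers (7).
RF(vi–co) = (61 + 7) / 500 = 68/500 = 0.1360 → 13.6 m.u.

13.6 m.u.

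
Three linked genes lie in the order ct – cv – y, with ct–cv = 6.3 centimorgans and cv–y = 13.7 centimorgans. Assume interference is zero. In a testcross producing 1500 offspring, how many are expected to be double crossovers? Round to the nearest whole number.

13

Map distances give recombination frequencies of 0.063 and 0.137 for the two intervals.
With no interference, expected double-crossover frequency = 0.063 × 0.137 = 0.00863.
Expected number = 0.00863 × 1500 = 12.95 ≈ 13.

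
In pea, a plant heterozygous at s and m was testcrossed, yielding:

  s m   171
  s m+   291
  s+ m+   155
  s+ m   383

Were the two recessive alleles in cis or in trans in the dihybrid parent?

The two most frequent classes are s+ m (383) and s m+ (291); these are the parental (non-recombinant) types.
So the F1 carried s+ m on one chromosome and s m+ on the other — the recessive alleles are on opposite chromosomes (trans / repulsion).

trans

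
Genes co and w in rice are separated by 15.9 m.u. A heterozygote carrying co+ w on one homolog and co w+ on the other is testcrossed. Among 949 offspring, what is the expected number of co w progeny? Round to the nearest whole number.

A map distance of 15.9 m.u. corresponds to a recombination frequency of 0.159.
The F1 is co+ w / co w+, so co w is a recombinant gamete class with expected frequency r/2 = 0.159/2 = 0.0795.
Expected number = 0.0795 × 949 = 75.45 ≈ 75.

75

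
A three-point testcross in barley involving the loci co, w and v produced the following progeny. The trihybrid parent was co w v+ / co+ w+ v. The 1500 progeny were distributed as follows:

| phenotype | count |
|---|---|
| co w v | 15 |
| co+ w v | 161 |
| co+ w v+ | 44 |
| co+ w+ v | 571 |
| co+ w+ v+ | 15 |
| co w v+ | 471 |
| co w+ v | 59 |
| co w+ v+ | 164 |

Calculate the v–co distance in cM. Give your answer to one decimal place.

8.9 cM

The two rarest classes, co w v and co+ w+ v+, are the double crossovers. Comparing them with the parentals, only the v allele has switched, so v is the middle locus and the order is co – v – w.
Crossovers in the co–v interval produce the single-crossover classes co+ w v+ and co w+ v (44 + 59 = 103) plus the double crossovers (30).
RF(co–v) = (103 + 30) / 1500 = 133/1500 = 0.0887 → 8.9 cM.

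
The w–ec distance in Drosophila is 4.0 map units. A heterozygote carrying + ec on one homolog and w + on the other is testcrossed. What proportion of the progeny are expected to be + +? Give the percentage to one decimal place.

A map distance of 4.0 map units corresponds to a recombination frequency of 0.040.
The F1 is + ec / w +, so + + is a recombinant gamete class with expected frequency r/2 = 0.040/2 = 0.0200.
That is 0.0200 = 2.0% of the progeny.

2.0%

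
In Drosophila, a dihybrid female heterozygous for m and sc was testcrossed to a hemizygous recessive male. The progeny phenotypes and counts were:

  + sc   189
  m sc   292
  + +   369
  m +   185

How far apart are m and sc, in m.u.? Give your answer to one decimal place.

The two most frequent classes, + + (369) and m sc (292), are the parental types, so the F1 was + + / m sc.
The recombinant classes are + sc and m +: 189 + 185 = 374.
Recombination frequency = 374/1035 = 0.3614 ≈ 36.1%, i.e. 36.1 m.u.

36.1 m.u.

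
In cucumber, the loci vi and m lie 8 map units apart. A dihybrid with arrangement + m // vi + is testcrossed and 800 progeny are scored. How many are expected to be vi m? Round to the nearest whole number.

32

A map distance of 8 map units corresponds to a recombination frequency of 0.080.
The F1 is + m / vi +, so vi m is a recombinant gamete class with expected frequency r/2 = 0.080/2 = 0.0400.
Expected number = 0.0400 × 800 = 32.00 ≈ 32.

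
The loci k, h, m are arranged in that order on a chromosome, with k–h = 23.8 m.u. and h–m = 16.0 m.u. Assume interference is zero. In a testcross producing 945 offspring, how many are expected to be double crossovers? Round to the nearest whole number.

Map distances give recombination frequencies of 0.238 and 0.160 for the two intervals.
With no interference, expected double-crossover frequency = 0.238 × 0.160 = 0.03808.
Expected number = 0.03808 × 945 = 35.99 ≈ 36.

36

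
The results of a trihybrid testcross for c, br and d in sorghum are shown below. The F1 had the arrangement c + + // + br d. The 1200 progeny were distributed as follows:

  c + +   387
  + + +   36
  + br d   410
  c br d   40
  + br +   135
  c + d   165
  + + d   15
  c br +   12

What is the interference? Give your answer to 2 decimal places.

0.04

The two rarest classes, c br + and + + d, are the double crossovers. Comparing them with the parentals, only the br allele has switched, so br is the middle locus and the order is c – br – d.
c–br: (76 + 27)/1200 = 0.0858; br–d: (300 + 27)/1200 = 0.2725.
Expected DCO frequency = 0.0858 × 0.2725 ≈ 0.02338; observed = 27/1200 ≈ 0.02250.
Coefficient of coincidence = 0.02250/0.02338 ≈ 0.96; interference = 1 − 0.96 = 0.04.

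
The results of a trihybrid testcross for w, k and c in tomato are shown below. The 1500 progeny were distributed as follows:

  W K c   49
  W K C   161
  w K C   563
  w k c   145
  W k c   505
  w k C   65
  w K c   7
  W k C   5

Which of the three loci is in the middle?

c

The two most frequent reciprocal classes, w K C and W k c, are the parental types, so the F1 was w K C / W k c.
The two rarest classes, w K c and W k C, are the double crossovers. Comparing them with the parentals, only the c allele has switched, so c is the middle locus and the order is k – c – w.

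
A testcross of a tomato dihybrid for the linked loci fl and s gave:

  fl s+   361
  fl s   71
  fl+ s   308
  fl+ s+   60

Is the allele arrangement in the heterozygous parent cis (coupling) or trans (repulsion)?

The two most frequent classes are fl+ s (308) and fl s+ (361); these are the parental (non-recombinant) types.
So the F1 carried fl+ s on one chromosome and fl s+ on the other — the recessive alleles are on opposite chromosomes (trans / repulsion).

trans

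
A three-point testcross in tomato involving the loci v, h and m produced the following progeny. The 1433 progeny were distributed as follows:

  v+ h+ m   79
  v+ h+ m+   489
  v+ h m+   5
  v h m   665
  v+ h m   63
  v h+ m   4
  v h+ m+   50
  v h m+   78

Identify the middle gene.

h

The two most frequent reciprocal classes, v+ h+ m+ and v h m, are the parental types, so the F1 was v+ h+ m+ / v h m.
The two rarest classes, v+ h m+ and v h+ m, are the double crossovers. Comparing them with the parentals, only the h allele has switched, so h is the middle locus and the order is m – h – v.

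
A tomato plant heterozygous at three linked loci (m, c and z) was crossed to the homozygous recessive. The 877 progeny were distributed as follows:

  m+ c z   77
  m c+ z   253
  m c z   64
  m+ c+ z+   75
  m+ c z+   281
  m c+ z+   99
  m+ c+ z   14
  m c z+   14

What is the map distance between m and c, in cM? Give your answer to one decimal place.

The two most frequent reciprocal classes, m+ c z+ and m c+ z, are the parental types, so the F1 was m+ c z+ / m c+ z.
The two rarest classes, m c z+ and m+ c+ z, are the double crossovers. Comparing them with the parentals, only the m allele has switched, so m is the middle locus and the order is c – m – z.
Crossovers in the c–m interval produce the single-crossover classes m+ c+ z+ and m c z (75 + 64 = 139) plus the double crossovers (28).
RF(c–m) = (139 + 28) / 877 = 167/877 = 0.1904 → 19.0 cM.

19.0 cM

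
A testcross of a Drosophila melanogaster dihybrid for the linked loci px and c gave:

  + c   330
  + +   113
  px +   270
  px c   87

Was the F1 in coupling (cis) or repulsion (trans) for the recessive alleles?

trans

The two most frequent classes are + c (330) and px + (270); these are the parental (non-recombinant) types.
So the F1 carried + c on one chromosome and px + on the other — the recessive alleles are on opposite chromosomes (trans / repulsion).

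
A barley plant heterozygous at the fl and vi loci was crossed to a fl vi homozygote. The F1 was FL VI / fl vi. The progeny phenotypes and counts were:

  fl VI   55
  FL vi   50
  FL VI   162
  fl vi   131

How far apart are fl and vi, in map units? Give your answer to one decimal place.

The recombinant classes are FL vi and fl VI: 50 + 55 = 105.
Recombination frequency = 105/398 = 0.2638 ≈ 26.4%, i.e. 26.4 map units.

26.4 map units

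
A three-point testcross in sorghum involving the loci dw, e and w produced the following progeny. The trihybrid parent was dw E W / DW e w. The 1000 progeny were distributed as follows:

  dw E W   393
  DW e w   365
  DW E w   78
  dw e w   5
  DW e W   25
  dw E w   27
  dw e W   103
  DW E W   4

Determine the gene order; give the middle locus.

The two rarest classes, DW E W and dw e w, are the double crossovers. Comparing them with the parentals, only the dw allele has switched, so dw is the middle locus and the order is w – dw – e.

dw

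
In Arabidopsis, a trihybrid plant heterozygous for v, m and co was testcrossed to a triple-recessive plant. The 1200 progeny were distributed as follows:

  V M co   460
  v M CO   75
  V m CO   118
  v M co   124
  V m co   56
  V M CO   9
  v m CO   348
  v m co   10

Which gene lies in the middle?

co

The two most frequent reciprocal classes, V M co and v m CO, are the parental types, so the F1 was V M co / v m CO.
The two rarest classes, V M CO and v m co, are the double crossovers. Comparing them with the parentals, only the co allele has switched, so co is the middle locus and the order is m – co – v.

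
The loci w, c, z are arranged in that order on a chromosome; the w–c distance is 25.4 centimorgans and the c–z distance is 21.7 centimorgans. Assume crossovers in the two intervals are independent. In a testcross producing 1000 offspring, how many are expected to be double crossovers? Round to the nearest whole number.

55

Map distances give recombination frequencies of 0.254 and 0.217 for the two intervals.
With no interference, expected double-crossover frequency = 0.254 × 0.217 = 0.05512.
Expected number = 0.05512 × 1000 = 55.12 ≈ 55.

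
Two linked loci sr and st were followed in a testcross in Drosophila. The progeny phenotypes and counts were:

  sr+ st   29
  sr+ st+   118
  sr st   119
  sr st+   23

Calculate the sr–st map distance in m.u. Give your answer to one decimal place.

The two most frequent classes, sr+ st+ (118) and sr st (119), are the parental types, so the F1 was sr+ st+ / sr st.
The recombinant classes are sr+ st and sr st+: 29 + 23 = 52.
Recombination frequency = 52/289 = 0.1799 ≈ 18.0%, i.e. 18.0 m.u.

18.0 m.u.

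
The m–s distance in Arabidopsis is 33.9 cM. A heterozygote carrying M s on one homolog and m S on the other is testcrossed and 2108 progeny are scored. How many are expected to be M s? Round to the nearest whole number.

697

A map distance of 33.9 cM corresponds to a recombination frequency of 0.339.
The F1 is M s / m S, so M s is a parental gamete class with expected frequency (1 − r)/2 = 0.661/2 = 0.3305.
Expected number = 0.3305 × 2108 = 696.69 ≈ 697.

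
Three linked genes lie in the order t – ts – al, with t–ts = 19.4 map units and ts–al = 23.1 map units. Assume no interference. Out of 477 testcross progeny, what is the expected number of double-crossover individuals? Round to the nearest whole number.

Map distances give recombination frequencies of 0.194 and 0.231 for the two intervals.
With no interference, expected double-crossover frequency = 0.194 × 0.231 = 0.04481.
Expected number = 0.04481 × 477 = 21.38 ≈ 21.

21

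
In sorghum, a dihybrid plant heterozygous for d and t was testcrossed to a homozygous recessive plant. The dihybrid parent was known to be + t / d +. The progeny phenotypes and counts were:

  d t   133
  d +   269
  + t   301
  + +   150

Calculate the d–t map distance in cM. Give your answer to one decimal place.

33.2 cM

The recombinant classes are + + and d t: 150 + 133 = 283.
Recombination frequency = 283/853 = 0.3318 ≈ 33.2%, i.e. 33.2 cM.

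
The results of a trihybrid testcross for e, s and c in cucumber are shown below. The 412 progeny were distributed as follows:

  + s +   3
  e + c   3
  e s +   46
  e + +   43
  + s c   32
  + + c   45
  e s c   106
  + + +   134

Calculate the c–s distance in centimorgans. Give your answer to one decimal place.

23.5 centimorgans

The two most frequent reciprocal classes, + + + and e s c, are the parental types, so the F1 was + + + / e s c.
The two rarest classes, + s + and e + c, are the double crossovers. Comparing them with the parentals, only the s allele has switched, so s is the middle locus and the order is c – s – e.
Crossovers in the c–s interval produce the single-crossover classes + + c and e s + (45 + 46 = 91) plus the double crossovers (6).
RF(c–s) = (91 + 6) / 412 = 97/412 = 0.2354 → 23.5 centimorgans.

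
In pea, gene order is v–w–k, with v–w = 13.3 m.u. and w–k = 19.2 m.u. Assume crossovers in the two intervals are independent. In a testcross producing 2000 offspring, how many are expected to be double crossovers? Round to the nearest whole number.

51

Map distances give recombination frequencies of 0.133 and 0.192 for the two intervals.
With no interference, expected double-crossover frequency = 0.133 × 0.192 = 0.02554.
Expected number = 0.02554 × 2000 = 51.07 ≈ 51.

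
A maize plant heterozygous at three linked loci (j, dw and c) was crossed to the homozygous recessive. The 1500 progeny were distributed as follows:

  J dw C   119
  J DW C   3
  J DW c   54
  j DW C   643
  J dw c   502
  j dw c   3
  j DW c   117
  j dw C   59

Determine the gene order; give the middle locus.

The two most frequent reciprocal classes, J dw c and j DW C, are the parental types, so the F1 was J dw c / j DW C.
The two rarest classes, j dw c and J DW C, are the double crossovers. Comparing them with the parentals, only the j allele has switched, so j is the middle locus and the order is c – j – dw.

j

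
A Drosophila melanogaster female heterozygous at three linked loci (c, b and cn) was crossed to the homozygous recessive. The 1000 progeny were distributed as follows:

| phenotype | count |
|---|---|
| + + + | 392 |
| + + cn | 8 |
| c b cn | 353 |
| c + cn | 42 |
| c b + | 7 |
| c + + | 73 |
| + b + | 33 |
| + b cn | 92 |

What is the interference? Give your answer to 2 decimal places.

0.07

The two most frequent reciprocal classes, + + + and c b cn, are the parental types, so the F1 was + + + / c b cn.
The two rarest classes, + + cn and c b +, are the double crossovers. Comparing them with the parentals, only the cn allele has switched, so cn is the middle locus and the order is c – cn – b.
c–cn: (165 + 15)/1000 = 0.1800; cn–b: (75 + 15)/1000 = 0.0900.
Expected DCO frequency = 0.1800 × 0.0900 ≈ 0.01620; observed = 15/1000 ≈ 0.01500.
Coefficient of coincidence = 0.01500/0.01620 ≈ 0.93; interference = 1 − 0.93 = 0.07.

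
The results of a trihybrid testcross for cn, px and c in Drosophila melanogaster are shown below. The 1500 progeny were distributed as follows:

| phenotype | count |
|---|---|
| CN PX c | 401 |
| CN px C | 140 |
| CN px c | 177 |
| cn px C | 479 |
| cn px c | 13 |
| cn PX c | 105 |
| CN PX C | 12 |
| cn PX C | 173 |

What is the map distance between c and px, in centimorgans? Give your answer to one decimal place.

The two most frequent reciprocal classes, CN PX c and cn px C, are the parental types, so the F1 was CN PX c / cn px C.
The two rarest classes, CN PX C and cn px c, are the double crossovers. Comparing them with the parentals, only the c allele has switched, so c is the middle locus and the order is px – c – cn.
Crossovers in the px–c interval produce the single-crossover classes CN px c and cn PX C (177 + 173 = 350) plus the double crossovers (25).
RF(px–c) = (350 + 25) / 1500 = 375/1500 = 0.2500 → 25.0 centimorgans.

25.0 centimorgans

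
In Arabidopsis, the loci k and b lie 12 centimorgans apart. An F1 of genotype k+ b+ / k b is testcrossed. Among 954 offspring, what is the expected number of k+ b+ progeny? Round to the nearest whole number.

420

A map distance of 12 centimorgans corresponds to a recombination frequency of 0.120.
The F1 is k+ b+ / k b, so k+ b+ is a parental gamete class with expected frequency (1 − r)/2 = 0.880/2 = 0.4400.
Expected number = 0.4400 × 954 = 419.76 ≈ 420.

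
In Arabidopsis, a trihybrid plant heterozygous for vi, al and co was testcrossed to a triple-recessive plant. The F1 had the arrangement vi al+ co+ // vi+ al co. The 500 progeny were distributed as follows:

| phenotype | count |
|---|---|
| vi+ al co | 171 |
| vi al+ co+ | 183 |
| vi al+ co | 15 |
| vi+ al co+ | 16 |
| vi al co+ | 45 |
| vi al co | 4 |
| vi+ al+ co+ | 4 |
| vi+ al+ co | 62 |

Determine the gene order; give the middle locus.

The two rarest classes, vi+ al+ co+ and vi al co, are the double crossovers. Comparing them with the parentals, only the vi allele has switched, so vi is the middle locus and the order is co – vi – al.

vi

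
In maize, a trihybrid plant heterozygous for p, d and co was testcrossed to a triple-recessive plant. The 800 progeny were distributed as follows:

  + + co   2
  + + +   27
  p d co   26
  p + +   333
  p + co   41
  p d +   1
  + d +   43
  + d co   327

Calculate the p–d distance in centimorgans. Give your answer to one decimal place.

The two most frequent reciprocal classes, + d co and p + +, are the parental types, so the F1 was + d co / p + +.
The two rarest classes, + + co and p d +, are the double crossovers. Comparing them with the parentals, only the d allele has switched, so d is the middle locus and the order is co – d – p.
Crossovers in the d–p interval produce the single-crossover classes p d co and + + + (26 + 27 = 53) plus the double crossovers (3).
RF(d–p) = (53 + 3) / 800 = 56/800 = 0.0700 → 7.0 centimorgans.

7.0 centimorgans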